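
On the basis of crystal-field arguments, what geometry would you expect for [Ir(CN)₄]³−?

Ligand charges: each cyanide is −1. With an overall charge of −3 the iridium centre must be in the +1 oxidation state.
Group 9 minus oxidation state 1 gives a d⁸ configuration.
With 4 monodentate ligands the coordination number is 4.
A 5d d⁸ ion has a large crystal-field splitting; square planar leaves the high-energy d_{x²−y²} orbital empty and maximises CFSE.

square planar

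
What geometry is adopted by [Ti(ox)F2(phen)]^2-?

Ligand charges: each oxalate is −2; each fluoride is −1; 1,10-phenanthroline is neutral. With an overall charge of −2 the titanium centre must be in the +2 oxidation state.
Ti sits in group 4, so the d-electron count is 4 − 2 = 2.
Counting donor atoms: 1×oxalate (bidentate) → 2 donors; 2×fluoride (monodentate) → 2 donors; 1×1,10-phenanthroline (bidentate) → 2 donors. Coordination number = 6.
Six donors around a single metal centre give an octahedral coordination sphere.

octahedral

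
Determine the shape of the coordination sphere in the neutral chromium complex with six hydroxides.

Summing ligand charges against the 0 overall charge gives an oxidation state of +6 for chromium.
Chromium is a group-6 element; Cr(VI) is therefore d⁰.
With 6 monodentate ligands the coordination number is 6.
Six donors around a single metal centre give an octahedral coordination sphere.

octahedral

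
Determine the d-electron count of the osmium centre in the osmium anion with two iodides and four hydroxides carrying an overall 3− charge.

d5

Ligand charges: each iodide is −1; each hydroxide is −1. With an overall charge of −3 the osmium centre must be in the +3 oxidation state.
Os sits in group 8, so the d-electron count is 8 − 3 = 5.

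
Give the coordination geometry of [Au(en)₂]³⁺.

Ethylenediamine is neutral; balancing the +3 overall charge requires Au(III).
Gold is a group-11 element; Au(III) is therefore d⁸.
Counting donor atoms: 2×ethylenediamine (bidentate) → 4 donors. Coordination number = 4.
A 5d d⁸ ion has a large crystal-field splitting; square planar leaves the high-energy d_{x²−y²} orbital empty and maximises CFSE.

square planar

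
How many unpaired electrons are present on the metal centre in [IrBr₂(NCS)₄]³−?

Summing ligand charges against the −3 overall charge gives an oxidation state of +3 for iridium.
Ir sits in group 9, so the d-electron count is 9 − 3 = 6.
The spin state decides the count: a 5d ion has a large Δₒ and is invariably low-spin.
An octahedral low-spin d⁶ ion is t₂g⁶e_g⁰, giving 0 unpaired electrons.

0 unpaired electrons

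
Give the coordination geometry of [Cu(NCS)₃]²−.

trigonal planar

Summing ligand charges against the −2 overall charge gives an oxidation state of +1 for copper.
Copper is a group-11 element; Cu(I) is therefore d¹⁰.
With 3 monodentate ligands the coordination number is 3.
Three ligands around a d¹⁰ centre minimise repulsion in a trigonal-planar arrangement.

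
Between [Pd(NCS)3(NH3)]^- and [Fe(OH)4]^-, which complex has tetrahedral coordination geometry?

For [Pd(NCS)3(NH3)]^-: Ligand charges: each isothiocyanate is −1; ammonia is neutral. With an overall charge of −1 the palladium centre must be in the +2 oxidation state. Pd sits in group 10, so the d-electron count is 10 − 2 = 8. A 4d d⁸ ion has a large crystal-field splitting; square planar leaves the high-energy d_{x²−y²} orbital empty and maximises CFSE. → square planar.
For [Fe(OH)4]^-: Ligand charges: each hydroxide is −1. With an overall charge of −1 the iron centre must be in the +3 oxidation state. Iron is a group-8 element; Fe(III) is therefore d⁵. A high-spin d⁵ ion has zero CFSE in either geometry, so four ligands adopt the sterically favoured tetrahedral geometry. → tetrahedral.

[Fe(OH)4]^-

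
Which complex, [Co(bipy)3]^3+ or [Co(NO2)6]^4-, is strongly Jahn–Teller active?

[Co(NO2)6]^4-

[Co(bipy)3]^3+: Ligand charges: 2,2′-bipyridine is neutral. With an overall charge of +3 the cobalt centre must be in the +3 oxidation state. Co sits in group 9, so the d-electron count is 9 − 3 = 6. Co(III) has an exceptionally large octahedral splitting and is low-spin with essentially every ligand except fluoride. The d⁶ configuration leaves the e_g set evenly filled (or empty) — no strong Jahn–Teller driving force.
[Co(NO2)6]^4-: Ligand charges: each nitro (N-bound nitrite) is −1. With an overall charge of −4 the cobalt centre must be in the +2 oxidation state. Cobalt is a group-9 element; Co(II) is therefore d⁷. Nitro (N-bound nitrite) is a strong-field ligand (high in the spectrochemical series) for a first-row metal, so the complex is low-spin. The t₂g⁶e_g¹ (low-spin) configuration has an unevenly filled e_g set; the Jahn–Teller theorem predicts a tetragonal distortion (typically axial elongation) to lift the degeneracy.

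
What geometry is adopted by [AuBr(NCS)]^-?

linear

Summing ligand charges against the −1 overall charge gives an oxidation state of +1 for gold.
Au sits in group 11, so the d-electron count is 11 − 1 = 10.
With 2 monodentate ligands the coordination number is 2.
A d¹⁰ ion with only two ligands adopts a linear arrangement (sp hybridisation; no CFSE preference).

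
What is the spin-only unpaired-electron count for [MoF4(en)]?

2 unpaired electrons

Each fluoride is −1; ethylenediamine is neutral; balancing the 0 overall charge requires Mo(IV).
Molybdenum is a group-6 element; Mo(IV) is therefore d².
Counting donor atoms: 4×fluoride (monodentate) → 4 donors; 1×ethylenediamine (bidentate) → 2 donors. Coordination number = 6.
In an octahedral field the d² configuration is t₂g²e_g⁰ (only one arrangement possible), giving 2 unpaired electrons.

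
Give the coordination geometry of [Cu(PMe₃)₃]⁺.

Trimethylphosphine is neutral; balancing the +1 overall charge requires Cu(I).
Group 11 minus oxidation state 1 gives a d¹⁰ configuration.
With 3 monodentate ligands the coordination number is 3.
Three ligands around a d¹⁰ centre minimise repulsion in a trigonal-planar arrangement.

trigonal planar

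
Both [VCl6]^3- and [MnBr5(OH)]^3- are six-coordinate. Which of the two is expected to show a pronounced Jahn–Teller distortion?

[VCl6]^3-: Ligand charges: each chloride is −1. With an overall charge of −3 the vanadium centre must be in the +3 oxidation state. Group 5 minus oxidation state 3 gives a d² configuration. The d² configuration leaves the e_g set evenly filled (or empty) — no strong Jahn–Teller driving force.
[MnBr5(OH)]^3-: Ligand charges: each bromide is −1; each hydroxide is −1. With an overall charge of −3 the manganese centre must be in the +3 oxidation state. Manganese is a group-7 element; Mn(III) is therefore d⁴. Bromide and hydroxide are weak-field ligands for a first-row metal, so the complex is high-spin. The t₂g³e_g¹ (high-spin) configuration has an unevenly filled e_g set; the Jahn–Teller theorem predicts a tetragonal distortion (typically axial elongation) to lift the degeneracy.

[MnBr5(OH)]^3-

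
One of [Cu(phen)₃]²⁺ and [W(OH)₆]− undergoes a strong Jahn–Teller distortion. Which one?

[Cu(phen)₃]²⁺

[Cu(phen)₃]²⁺: Summing ligand charges against the +2 overall charge gives an oxidation state of +2 for copper. Group 11 minus oxidation state 2 gives a d⁹ configuration. The t₂g⁶e_g³ configuration has an unevenly filled e_g set; the Jahn–Teller theorem predicts a tetragonal distortion (typically axial elongation) to lift the degeneracy.
[W(OH)₆]−: Each hydroxide is −1; balancing the −1 overall charge requires W(V). Group 6 minus oxidation state 5 gives a d¹ configuration. The d¹ configuration leaves the e_g set evenly filled (or empty) — no strong Jahn–Teller driving force.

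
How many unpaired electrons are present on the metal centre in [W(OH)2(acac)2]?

Summing ligand charges against the 0 overall charge gives an oxidation state of +4 for tungsten.
W sits in group 6, so the d-electron count is 6 − 4 = 2.
Counting donor atoms: 2×hydroxide (monodentate) → 2 donors; 2×acetylacetonate (bidentate) → 4 donors. Coordination number = 6.
In an octahedral field the d² configuration is t₂g²e_g⁰ (only one arrangement possible), giving 2 unpaired electrons.

2 unpaired electrons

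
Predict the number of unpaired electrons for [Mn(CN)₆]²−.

Each cyanide is −1; balancing the −2 overall charge requires Mn(IV).
Mn sits in group 7, so the d-electron count is 7 − 4 = 3.
In an octahedral field the d³ configuration is t₂g³e_g⁰ (only one arrangement possible), giving 3 unpaired electrons.

3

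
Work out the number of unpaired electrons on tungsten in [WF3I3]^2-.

2 unpaired electrons

Ligand charges: each fluoride is −1; each iodide is −1. With an overall charge of −2 the tungsten centre must be in the +4 oxidation state.
Group 6 minus oxidation state 4 gives a d² configuration.
In an octahedral field the d² configuration is t₂g²e_g⁰ (only one arrangement possible), giving 2 unpaired electrons.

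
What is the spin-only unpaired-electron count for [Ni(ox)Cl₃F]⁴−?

Each oxalate is −2; each chloride is −1; each fluoride is −1; balancing the −4 overall charge requires Ni(II).
Nickel is a group-10 element; Ni(II) is therefore d⁸.
Counting donor atoms: 1×oxalate (bidentate) → 2 donors; 3×chloride (monodentate) → 3 donors; 1×fluoride (monodentate) → 1 donor. Coordination number = 6.
In an octahedral field the d⁸ configuration is t₂g⁶e_g² (only one arrangement possible), giving 2 unpaired electrons.

2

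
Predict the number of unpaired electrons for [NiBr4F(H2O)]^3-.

2 unpaired electrons

Each bromide is −1; each fluoride is −1; water is neutral; balancing the −3 overall charge requires Ni(II).
Nickel is a group-10 element; Ni(II) is therefore d⁸.
In an octahedral field the d⁸ configuration is t₂g⁶e_g² (only one arrangement possible), giving 2 unpaired electrons.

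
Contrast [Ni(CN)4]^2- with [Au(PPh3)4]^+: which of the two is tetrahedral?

[Au(PPh3)4]^+

For [Ni(CN)4]^2-: Summing ligand charges against the −2 overall charge gives an oxidation state of +2 for nickel. Nickel is a group-10 element; Ni(II) is therefore d⁸. Cyanide is a strong-field ligand (high in the spectrochemical series). A 3d d⁸ ion with strong-field ligands gains enough CFSE to favour square planar over tetrahedral. → square planar.
For [Au(PPh3)4]^+: Triphenylphosphine is neutral; balancing the +1 overall charge requires Au(I). Au sits in group 11, so the d-electron count is 11 − 1 = 10. A d¹⁰ ion has no crystal-field stabilisation preference between square planar and tetrahedral, so four ligands adopt the sterically favoured tetrahedral geometry. → tetrahedral.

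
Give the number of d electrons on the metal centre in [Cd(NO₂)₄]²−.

d10

Summing ligand charges against the −2 overall charge gives an oxidation state of +2 for cadmium.
Cd sits in group 12, so the d-electron count is 12 − 2 = 10.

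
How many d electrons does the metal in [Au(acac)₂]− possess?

d10

Each acetylacetonate is −1; balancing the −1 overall charge requires Au(I).
Gold is a group-11 element; Au(I) is therefore d¹⁰.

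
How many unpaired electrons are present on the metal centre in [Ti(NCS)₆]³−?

Each isothiocyanate is −1; balancing the −3 overall charge requires Ti(III).
Ti sits in group 4, so the d-electron count is 4 − 3 = 1.
In an octahedral field the d¹ configuration is t₂g¹e_g⁰ (only one arrangement possible), giving 1 unpaired electron.

1 unpaired electron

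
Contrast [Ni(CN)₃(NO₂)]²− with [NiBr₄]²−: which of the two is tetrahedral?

[NiBr₄]²−

For [Ni(CN)₃(NO₂)]²−: Summing ligand charges against the −2 overall charge gives an oxidation state of +2 for nickel. Nickel is a group-10 element; Ni(II) is therefore d⁸. Cyanide and nitro (N-bound nitrite) are strong-field ligands (high in the spectrochemical series). A 3d d⁸ ion with strong-field ligands gains enough CFSE to favour square planar over tetrahedral. → square planar.
For [NiBr₄]²−: Each bromide is −1; balancing the −2 overall charge requires Ni(II). Nickel is a group-10 element; Ni(II) is therefore d⁸. Bromide is a weak-field ligand. With weak-field ligands the CFSE gain from square planar is small, so a 3d d⁸ ion takes the sterically preferred tetrahedral geometry. → tetrahedral.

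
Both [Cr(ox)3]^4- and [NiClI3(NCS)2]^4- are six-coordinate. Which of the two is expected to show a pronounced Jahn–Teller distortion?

[Cr(ox)3]^4-: Summing ligand charges against the −4 overall charge gives an oxidation state of +2 for chromium. Cr sits in group 6, so the d-electron count is 6 − 2 = 4. Oxalate is a weak-field ligand for a first-row metal, so the complex is high-spin. The t₂g³e_g¹ (high-spin) configuration has an unevenly filled e_g set; the Jahn–Teller theorem predicts a tetragonal distortion (typically axial elongation) to lift the degeneracy.
[NiClI3(NCS)2]^4-: Ligand charges: each chloride is −1; each iodide is −1; each isothiocyanate is −1. With an overall charge of −4 the nickel centre must be in the +2 oxidation state. Nickel is a group-10 element; Ni(II) is therefore d⁸. The d⁸ configuration leaves the e_g set evenly filled (or empty) — no strong Jahn–Teller driving force.

[Cr(ox)3]^4-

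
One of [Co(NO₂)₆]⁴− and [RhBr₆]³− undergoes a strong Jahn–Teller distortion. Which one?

[Co(NO₂)₆]⁴−

[Co(NO₂)₆]⁴−: Ligand charges: each nitro (N-bound nitrite) is −1. With an overall charge of −4 the cobalt centre must be in the +2 oxidation state. Co sits in group 9, so the d-electron count is 9 − 2 = 7. Nitro (N-bound nitrite) is a strong-field ligand (high in the spectrochemical series) for a first-row metal, so the complex is low-spin. The t₂g⁶e_g¹ (low-spin) configuration has an unevenly filled e_g set; the Jahn–Teller theorem predicts a tetragonal distortion (typically axial elongation) to lift the degeneracy.
[RhBr₆]³−: Ligand charges: each bromide is −1. With an overall charge of −3 the rhodium centre must be in the +3 oxidation state. Rh sits in group 9, so the d-electron count is 9 − 3 = 6. A 4d ion has a large Δₒ and is invariably low-spin. The d⁶ configuration leaves the e_g set evenly filled (or empty) — no strong Jahn–Teller driving force.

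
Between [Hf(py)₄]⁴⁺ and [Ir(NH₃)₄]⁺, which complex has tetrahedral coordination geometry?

[Hf(py)₄]⁴⁺

For [Hf(py)₄]⁴⁺: Pyridine is neutral; balancing the +4 overall charge requires Hf(IV). Hafnium is a group-4 element; Hf(IV) is therefore d⁰. A d⁰ ion has no crystal-field stabilisation preference between square planar and tetrahedral, so four ligands adopt the sterically favoured tetrahedral geometry. → tetrahedral.
For [Ir(NH₃)₄]⁺: Summing ligand charges against the +1 overall charge gives an oxidation state of +1 for iridium. Ir sits in group 9, so the d-electron count is 9 − 1 = 8. A 5d d⁸ ion has a large crystal-field splitting; square planar leaves the high-energy d_{x²−y²} orbital empty and maximises CFSE. → square planar.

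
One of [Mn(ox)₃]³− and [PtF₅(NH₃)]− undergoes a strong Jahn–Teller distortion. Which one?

[Mn(ox)₃]³−

[Mn(ox)₃]³−: Each oxalate is −2; balancing the −3 overall charge requires Mn(III). Mn sits in group 7, so the d-electron count is 7 − 3 = 4. Oxalate is a weak-field ligand for a first-row metal, so the complex is high-spin. The t₂g³e_g¹ (high-spin) configuration has an unevenly filled e_g set; the Jahn–Teller theorem predicts a tetragonal distortion (typically axial elongation) to lift the degeneracy.
[PtF₅(NH₃)]−: Summing ligand charges against the −1 overall charge gives an oxidation state of +4 for platinum. Platinum is a group-10 element; Pt(IV) is therefore d⁶. A 5d ion has a large Δₒ and is invariably low-spin. The d⁶ configuration leaves the e_g set evenly filled (or empty) — no strong Jahn–Teller driving force.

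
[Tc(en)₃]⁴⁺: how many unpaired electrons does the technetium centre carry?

Ligand charges: ethylenediamine is neutral. With an overall charge of +4 the technetium centre must be in the +4 oxidation state.
Technetium is a group-7 element; Tc(IV) is therefore d³.
Counting donor atoms: 3×ethylenediamine (bidentate) → 6 donors. Coordination number = 6.
In an octahedral field the d³ configuration is t₂g³e_g⁰ (only one arrangement possible), giving 3 unpaired electrons.

3 unpaired electrons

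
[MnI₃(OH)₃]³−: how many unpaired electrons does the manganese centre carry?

4 unpaired electrons

Summing ligand charges against the −3 overall charge gives an oxidation state of +3 for manganese.
Group 7 minus oxidation state 3 gives a d⁴ configuration.
The spin state decides the count: Hydroxide and iodide are weak-field ligands for a first-row metal, so the complex is high-spin.
An octahedral high-spin d⁴ ion is t₂g³e_g¹, giving 4 unpaired electrons.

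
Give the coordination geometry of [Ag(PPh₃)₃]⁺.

Triphenylphosphine is neutral; balancing the +1 overall charge requires Ag(I).
Ag sits in group 11, so the d-electron count is 11 − 1 = 10.
Coordination number: 3.
Three ligands around a d¹⁰ centre minimise repulsion in a trigonal-planar arrangement.

trigonal planar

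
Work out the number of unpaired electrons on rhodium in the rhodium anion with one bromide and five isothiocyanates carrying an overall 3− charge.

0

Each bromide is −1; each isothiocyanate is −1; balancing the −3 overall charge requires Rh(III).
Group 9 minus oxidation state 3 gives a d⁶ configuration.
The spin state decides the count: a 4d ion has a large Δₒ and is invariably low-spin.
An octahedral low-spin d⁶ ion is t₂g⁶e_g⁰, giving 0 unpaired electrons.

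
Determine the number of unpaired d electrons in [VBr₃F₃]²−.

Ligand charges: each bromide is −1; each fluoride is −1. With an overall charge of −2 the vanadium centre must be in the +4 oxidation state.
V sits in group 5, so the d-electron count is 5 − 4 = 1.
In an octahedral field the d¹ configuration is t₂g¹e_g⁰ (only one arrangement possible), giving 1 unpaired electron.

1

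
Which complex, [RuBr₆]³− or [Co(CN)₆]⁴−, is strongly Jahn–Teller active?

[RuBr₆]³−: Each bromide is −1; balancing the −3 overall charge requires Ru(III). Group 8 minus oxidation state 3 gives a d⁵ configuration. A 4d ion has a large Δₒ and is invariably low-spin. The d⁵ configuration leaves the e_g set evenly filled (or empty) — no strong Jahn–Teller driving force.
[Co(CN)₆]⁴−: Ligand charges: each cyanide is −1. With an overall charge of −4 the cobalt centre must be in the +2 oxidation state. Co sits in group 9, so the d-electron count is 9 − 2 = 7. Cyanide is a strong-field ligand (high in the spectrochemical series) for a first-row metal, so the complex is low-spin. The t₂g⁶e_g¹ (low-spin) configuration has an unevenly filled e_g set; the Jahn–Teller theorem predicts a tetragonal distortion (typically axial elongation) to lift the degeneracy.

[Co(CN)₆]⁴−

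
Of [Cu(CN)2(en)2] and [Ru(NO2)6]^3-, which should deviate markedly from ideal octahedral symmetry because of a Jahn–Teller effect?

[Cu(CN)2(en)2]

[Cu(CN)2(en)2]: Each cyanide is −1; ethylenediamine is neutral; balancing the 0 overall charge requires Cu(II). Group 11 minus oxidation state 2 gives a d⁹ configuration. The t₂g⁶e_g³ configuration has an unevenly filled e_g set; the Jahn–Teller theorem predicts a tetragonal distortion (typically axial elongation) to lift the degeneracy.
[Ru(NO2)6]^3-: Summing ligand charges against the −3 overall charge gives an oxidation state of +3 for ruthenium. Ru sits in group 8, so the d-electron count is 8 − 3 = 5. A 4d ion has a large Δₒ and is invariably low-spin. The d⁵ configuration leaves the e_g set evenly filled (or empty) — no strong Jahn–Teller driving force.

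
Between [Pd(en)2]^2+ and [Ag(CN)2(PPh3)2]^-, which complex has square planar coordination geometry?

For [Pd(en)2]^2+: Ethylenediamine is neutral; balancing the +2 overall charge requires Pd(II). Palladium is a group-10 element; Pd(II) is therefore d⁸. A 4d d⁸ ion has a large crystal-field splitting; square planar leaves the high-energy d_{x²−y²} orbital empty and maximises CFSE. → square planar.
For [Ag(CN)2(PPh3)2]^-: Summing ligand charges against the −1 overall charge gives an oxidation state of +1 for silver. Ag sits in group 11, so the d-electron count is 11 − 1 = 10. A d¹⁰ ion has no crystal-field stabilisation preference between square planar and tetrahedral, so four ligands adopt the sterically favoured tetrahedral geometry. → tetrahedral.

[Pd(en)2]^2+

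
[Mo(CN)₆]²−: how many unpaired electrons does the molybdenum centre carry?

Ligand charges: each cyanide is −1. With an overall charge of −2 the molybdenum centre must be in the +4 oxidation state.
Molybdenum is a group-6 element; Mo(IV) is therefore d².
In an octahedral field the d² configuration is t₂g²e_g⁰ (only one arrangement possible), giving 2 unpaired electrons.

2 unpaired electrons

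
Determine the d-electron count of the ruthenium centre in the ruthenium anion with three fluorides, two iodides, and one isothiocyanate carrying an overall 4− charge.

d⁶

Each fluoride is −1; each iodide is −1; each isothiocyanate is −1; balancing the −4 overall charge requires Ru(II).
Group 8 minus oxidation state 2 gives a d⁶ configuration.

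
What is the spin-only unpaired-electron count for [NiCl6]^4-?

Ligand charges: each chloride is −1. With an overall charge of −4 the nickel centre must be in the +2 oxidation state.
Nickel is a group-10 element; Ni(II) is therefore d⁸.
In an octahedral field the d⁸ configuration is t₂g⁶e_g² (only one arrangement possible), giving 2 unpaired electrons.

2 unpaired electrons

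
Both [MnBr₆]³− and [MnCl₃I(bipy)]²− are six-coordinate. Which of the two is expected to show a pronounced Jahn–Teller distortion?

[MnBr₆]³−

[MnBr₆]³−: Ligand charges: each bromide is −1. With an overall charge of −3 the manganese centre must be in the +3 oxidation state. Mn sits in group 7, so the d-electron count is 7 − 3 = 4. Bromide is a weak-field ligand for a first-row metal, so the complex is high-spin. The t₂g³e_g¹ (high-spin) configuration has an unevenly filled e_g set; the Jahn–Teller theorem predicts a tetragonal distortion (typically axial elongation) to lift the degeneracy.
[MnCl₃I(bipy)]²−: Each chloride is −1; each iodide is −1; 2,2′-bipyridine is neutral; balancing the −2 overall charge requires Mn(II). Group 7 minus oxidation state 2 gives a d⁵ configuration. Chloride and iodide are weak-field ligands for a first-row metal, so the complex is high-spin. The d⁵ configuration leaves the e_g set evenly filled (or empty) — no strong Jahn–Teller driving force.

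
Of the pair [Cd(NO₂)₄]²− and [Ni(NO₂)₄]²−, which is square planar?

For [Cd(NO₂)₄]²−: Each nitro (N-bound nitrite) is −1; balancing the −2 overall charge requires Cd(II). Group 12 minus oxidation state 2 gives a d¹⁰ configuration. A d¹⁰ ion has no crystal-field stabilisation preference between square planar and tetrahedral, so four ligands adopt the sterically favoured tetrahedral geometry. → tetrahedral.
For [Ni(NO₂)₄]²−: Each nitro (N-bound nitrite) is −1; balancing the −2 overall charge requires Ni(II). Group 10 minus oxidation state 2 gives a d⁸ configuration. Nitro (N-bound nitrite) is a strong-field ligand (high in the spectrochemical series). A 3d d⁸ ion with strong-field ligands gains enough CFSE to favour square planar over tetrahedral. → square planar.

[Ni(NO₂)₄]²−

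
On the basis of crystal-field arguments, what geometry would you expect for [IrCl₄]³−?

Ligand charges: each chloride is −1. With an overall charge of −3 the iridium centre must be in the +1 oxidation state.
Group 9 minus oxidation state 1 gives a d⁸ configuration.
Coordination number: 4.
A 5d d⁸ ion has a large crystal-field splitting; square planar leaves the high-energy d_{x²−y²} orbital empty and maximises CFSE.

square planar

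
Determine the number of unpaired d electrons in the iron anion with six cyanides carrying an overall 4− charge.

0 unpaired electrons

Ligand charges: each cyanide is −1. With an overall charge of −4 the iron centre must be in the +2 oxidation state.
Group 8 minus oxidation state 2 gives a d⁶ configuration.
The spin state decides the count: Cyanide is a strong-field ligand (high in the spectrochemical series) for a first-row metal, so the complex is low-spin.
An octahedral low-spin d⁶ ion is t₂g⁶e_g⁰, giving 0 unpaired electrons.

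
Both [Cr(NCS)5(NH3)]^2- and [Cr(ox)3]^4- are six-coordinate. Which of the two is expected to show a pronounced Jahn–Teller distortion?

[Cr(NCS)5(NH3)]^2-: Each isothiocyanate is −1; ammonia is neutral; balancing the −2 overall charge requires Cr(III). Group 6 minus oxidation state 3 gives a d³ configuration. The d³ configuration leaves the e_g set evenly filled (or empty) — no strong Jahn–Teller driving force.
[Cr(ox)3]^4-: Each oxalate is −2; balancing the −4 overall charge requires Cr(II). Group 6 minus oxidation state 2 gives a d⁴ configuration. Oxalate is a weak-field ligand for a first-row metal, so the complex is high-spin. The t₂g³e_g¹ (high-spin) configuration has an unevenly filled e_g set; the Jahn–Teller theorem predicts a tetragonal distortion (typically axial elongation) to lift the degeneracy.

[Cr(ox)3]^4-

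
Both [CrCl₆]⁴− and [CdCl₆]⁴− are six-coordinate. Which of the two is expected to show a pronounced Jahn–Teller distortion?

[CrCl₆]⁴−

[CrCl₆]⁴−: Each chloride is −1; balancing the −4 overall charge requires Cr(II). Chromium is a group-6 element; Cr(II) is therefore d⁴. Chloride is a weak-field ligand for a first-row metal, so the complex is high-spin. The t₂g³e_g¹ (high-spin) configuration has an unevenly filled e_g set; the Jahn–Teller theorem predicts a tetragonal distortion (typically axial elongation) to lift the degeneracy.
[CdCl₆]⁴−: Ligand charges: each chloride is −1. With an overall charge of −4 the cadmium centre must be in the +2 oxidation state. Cadmium is a group-12 element; Cd(II) is therefore d¹⁰. The d¹⁰ configuration leaves the e_g set evenly filled (or empty) — no strong Jahn–Teller driving force.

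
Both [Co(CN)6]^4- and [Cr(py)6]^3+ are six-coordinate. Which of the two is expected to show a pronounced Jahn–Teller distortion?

[Co(CN)6]^4-

[Co(CN)6]^4-: Summing ligand charges against the −4 overall charge gives an oxidation state of +2 for cobalt. Co sits in group 9, so the d-electron count is 9 − 2 = 7. Cyanide is a strong-field ligand (high in the spectrochemical series) for a first-row metal, so the complex is low-spin. The t₂g⁶e_g¹ (low-spin) configuration has an unevenly filled e_g set; the Jahn–Teller theorem predicts a tetragonal distortion (typically axial elongation) to lift the degeneracy.
[Cr(py)6]^3+: Pyridine is neutral; balancing the +3 overall charge requires Cr(III). Cr sits in group 6, so the d-electron count is 6 − 3 = 3. The d³ configuration leaves the e_g set evenly filled (or empty) — no strong Jahn–Teller driving force.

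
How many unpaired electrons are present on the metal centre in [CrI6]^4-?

Ligand charges: each iodide is −1. With an overall charge of −4 the chromium centre must be in the +2 oxidation state.
Cr sits in group 6, so the d-electron count is 6 − 2 = 4.
The spin state decides the count: Iodide is a weak-field ligand for a first-row metal, so the complex is high-spin.
An octahedral high-spin d⁴ ion is t₂g³e_g¹, giving 4 unpaired electrons.

4 unpaired electrons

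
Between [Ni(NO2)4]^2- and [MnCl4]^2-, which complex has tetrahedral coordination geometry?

[MnCl4]^2-

For [Ni(NO2)4]^2-: Each nitro (N-bound nitrite) is −1; balancing the −2 overall charge requires Ni(II). Ni sits in group 10, so the d-electron count is 10 − 2 = 8. Nitro (N-bound nitrite) is a strong-field ligand (high in the spectrochemical series). A 3d d⁸ ion with strong-field ligands gains enough CFSE to favour square planar over tetrahedral. → square planar.
For [MnCl4]^2-: Summing ligand charges against the −2 overall charge gives an oxidation state of +2 for manganese. Group 7 minus oxidation state 2 gives a d⁵ configuration. A high-spin d⁵ ion has zero CFSE in either geometry, so four ligands adopt the sterically favoured tetrahedral geometry. → tetrahedral.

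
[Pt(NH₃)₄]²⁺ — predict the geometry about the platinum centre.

Summing ligand charges against the +2 overall charge gives an oxidation state of +2 for platinum.
Group 10 minus oxidation state 2 gives a d⁸ configuration.
With 4 monodentate ligands the coordination number is 4.
A 5d d⁸ ion has a large crystal-field splitting; square planar leaves the high-energy d_{x²−y²} orbital empty and maximises CFSE.

square planar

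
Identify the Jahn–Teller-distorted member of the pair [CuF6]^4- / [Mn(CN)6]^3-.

[CuF6]^4-

[CuF6]^4-: Summing ligand charges against the −4 overall charge gives an oxidation state of +2 for copper. Copper is a group-11 element; Cu(II) is therefore d⁹. The t₂g⁶e_g³ configuration has an unevenly filled e_g set; the Jahn–Teller theorem predicts a tetragonal distortion (typically axial elongation) to lift the degeneracy.
[Mn(CN)6]^3-: Ligand charges: each cyanide is −1. With an overall charge of −3 the manganese centre must be in the +3 oxidation state. Group 7 minus oxidation state 3 gives a d⁴ configuration. Cyanide is a strong-field ligand (high in the spectrochemical series) for a first-row metal, so the complex is low-spin. The d⁴ configuration leaves the e_g set evenly filled (or empty) — no strong Jahn–Teller driving force.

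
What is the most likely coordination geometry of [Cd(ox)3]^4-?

Ligand charges: each oxalate is −2. With an overall charge of −4 the cadmium centre must be in the +2 oxidation state.
Group 12 minus oxidation state 2 gives a d¹⁰ configuration.
Counting donor atoms: 3×oxalate (bidentate) → 6 donors. Coordination number = 6.
Six donors around a single metal centre give an octahedral coordination sphere.

octahedral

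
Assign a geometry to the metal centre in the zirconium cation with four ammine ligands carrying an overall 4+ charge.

Summing ligand charges against the +4 overall charge gives an oxidation state of +4 for zirconium.
Zr sits in group 4, so the d-electron count is 4 − 4 = 0.
With 4 monodentate ligands the coordination number is 4.
A d⁰ ion has no crystal-field stabilisation preference between square planar and tetrahedral, so four ligands adopt the sterically favoured tetrahedral geometry.

tetrahedral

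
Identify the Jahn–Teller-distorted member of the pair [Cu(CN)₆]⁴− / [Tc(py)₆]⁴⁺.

[Cu(CN)₆]⁴−: Ligand charges: each cyanide is −1. With an overall charge of −4 the copper centre must be in the +2 oxidation state. Group 11 minus oxidation state 2 gives a d⁹ configuration. The t₂g⁶e_g³ configuration has an unevenly filled e_g set; the Jahn–Teller theorem predicts a tetragonal distortion (typically axial elongation) to lift the degeneracy.
[Tc(py)₆]⁴⁺: Summing ligand charges against the +4 overall charge gives an oxidation state of +4 for technetium. Group 7 minus oxidation state 4 gives a d³ configuration. The d³ configuration leaves the e_g set evenly filled (or empty) — no strong Jahn–Teller driving force.

[Cu(CN)₆]⁴−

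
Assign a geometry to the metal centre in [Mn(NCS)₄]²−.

tetrahedral

Summing ligand charges against the −2 overall charge gives an oxidation state of +2 for manganese.
Manganese is a group-7 element; Mn(II) is therefore d⁵.
Coordination number: 4.
Isothiocyanate is a weak-field ligand.
A high-spin d⁵ ion has zero CFSE in either geometry, so four ligands adopt the sterically favoured tetrahedral geometry.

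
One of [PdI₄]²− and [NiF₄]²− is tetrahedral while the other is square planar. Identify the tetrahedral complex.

[NiF₄]²−

For [PdI₄]²−: Summing ligand charges against the −2 overall charge gives an oxidation state of +2 for palladium. Palladium is a group-10 element; Pd(II) is therefore d⁸. A 4d d⁸ ion has a large crystal-field splitting; square planar leaves the high-energy d_{x²−y²} orbital empty and maximises CFSE. → square planar.
For [NiF₄]²−: Ligand charges: each fluoride is −1. With an overall charge of −2 the nickel centre must be in the +2 oxidation state. Nickel is a group-10 element; Ni(II) is therefore d⁸. Fluoride is a weak-field ligand. With weak-field ligands the CFSE gain from square planar is small, so a 3d d⁸ ion takes the sterically preferred tetrahedral geometry. → tetrahedral.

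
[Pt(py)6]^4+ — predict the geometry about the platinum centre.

Ligand charges: pyridine is neutral. With an overall charge of +4 the platinum centre must be in the +4 oxidation state.
Pt sits in group 10, so the d-electron count is 10 − 4 = 6.
Coordination number: 6.
Six donors around a single metal centre give an octahedral coordination sphere.

octahedral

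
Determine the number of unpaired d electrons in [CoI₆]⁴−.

3

Each iodide is −1; balancing the −4 overall charge requires Co(II).
Cobalt is a group-9 element; Co(II) is therefore d⁷.
The spin state decides the count: Iodide is a weak-field ligand for a first-row metal, so the complex is high-spin.
An octahedral high-spin d⁷ ion is t₂g⁵e_g², giving 3 unpaired electrons.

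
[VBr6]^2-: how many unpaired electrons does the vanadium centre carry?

1

Each bromide is −1; balancing the −2 overall charge requires V(IV).
Group 5 minus oxidation state 4 gives a d¹ configuration.
In an octahedral field the d¹ configuration is t₂g¹e_g⁰ (only one arrangement possible), giving 1 unpaired electron.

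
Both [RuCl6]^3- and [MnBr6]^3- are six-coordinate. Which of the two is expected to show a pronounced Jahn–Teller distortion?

[RuCl6]^3-: Each chloride is −1; balancing the −3 overall charge requires Ru(III). Ruthenium is a group-8 element; Ru(III) is therefore d⁵. A 4d ion has a large Δₒ and is invariably low-spin. The d⁵ configuration leaves the e_g set evenly filled (or empty) — no strong Jahn–Teller driving force.
[MnBr6]^3-: Summing ligand charges against the −3 overall charge gives an oxidation state of +3 for manganese. Group 7 minus oxidation state 3 gives a d⁴ configuration. Bromide is a weak-field ligand for a first-row metal, so the complex is high-spin. The t₂g³e_g¹ (high-spin) configuration has an unevenly filled e_g set; the Jahn–Teller theorem predicts a tetragonal distortion (typically axial elongation) to lift the degeneracy.

[MnBr6]^3-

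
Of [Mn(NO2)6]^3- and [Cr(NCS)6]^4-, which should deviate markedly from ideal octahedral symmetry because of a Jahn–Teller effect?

[Cr(NCS)6]^4-

[Mn(NO2)6]^3-: Each nitro (N-bound nitrite) is −1; balancing the −3 overall charge requires Mn(III). Mn sits in group 7, so the d-electron count is 7 − 3 = 4. Nitro (N-bound nitrite) is a strong-field ligand (high in the spectrochemical series) for a first-row metal, so the complex is low-spin. The d⁴ configuration leaves the e_g set evenly filled (or empty) — no strong Jahn–Teller driving force.
[Cr(NCS)6]^4-: Each isothiocyanate is −1; balancing the −4 overall charge requires Cr(II). Group 6 minus oxidation state 2 gives a d⁴ configuration. Isothiocyanate is a weak-field ligand for a first-row metal, so the complex is high-spin. The t₂g³e_g¹ (high-spin) configuration has an unevenly filled e_g set; the Jahn–Teller theorem predicts a tetragonal distortion (typically axial elongation) to lift the degeneracy.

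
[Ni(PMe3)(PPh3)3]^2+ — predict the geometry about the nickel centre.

Trimethylphosphine is neutral; triphenylphosphine is neutral; balancing the +2 overall charge requires Ni(II).
Ni sits in group 10, so the d-electron count is 10 − 2 = 8.
Coordination number: 4.
Trimethylphosphine and triphenylphosphine are strong-field ligands (high in the spectrochemical series).
A 3d d⁸ ion with strong-field ligands gains enough CFSE to favour square planar over tetrahedral.

square planar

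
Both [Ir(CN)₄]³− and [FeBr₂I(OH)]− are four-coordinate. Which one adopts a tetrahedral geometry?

[FeBr₂I(OH)]−

For [Ir(CN)₄]³−: Summing ligand charges against the −3 overall charge gives an oxidation state of +1 for iridium. Ir sits in group 9, so the d-electron count is 9 − 1 = 8. A 5d d⁸ ion has a large crystal-field splitting; square planar leaves the high-energy d_{x²−y²} orbital empty and maximises CFSE. → square planar.
For [FeBr₂I(OH)]−: Summing ligand charges against the −1 overall charge gives an oxidation state of +3 for iron. Fe sits in group 8, so the d-electron count is 8 − 3 = 5. A high-spin d⁵ ion has zero CFSE in either geometry, so four ligands adopt the sterically favoured tetrahedral geometry. → tetrahedral.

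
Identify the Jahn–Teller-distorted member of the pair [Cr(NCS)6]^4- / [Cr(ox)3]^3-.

[Cr(NCS)6]^4-: Summing ligand charges against the −4 overall charge gives an oxidation state of +2 for chromium. Cr sits in group 6, so the d-electron count is 6 − 2 = 4. Isothiocyanate is a weak-field ligand for a first-row metal, so the complex is high-spin. The t₂g³e_g¹ (high-spin) configuration has an unevenly filled e_g set; the Jahn–Teller theorem predicts a tetragonal distortion (typically axial elongation) to lift the degeneracy.
[Cr(ox)3]^3-: Each oxalate is −2; balancing the −3 overall charge requires Cr(III). Group 6 minus oxidation state 3 gives a d³ configuration. The d³ configuration leaves the e_g set evenly filled (or empty) — no strong Jahn–Teller driving force.

[Cr(NCS)6]^4-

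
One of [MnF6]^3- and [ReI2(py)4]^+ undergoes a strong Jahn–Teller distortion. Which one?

[MnF6]^3-

[MnF6]^3-: Ligand charges: each fluoride is −1. With an overall charge of −3 the manganese centre must be in the +3 oxidation state. Mn sits in group 7, so the d-electron count is 7 − 3 = 4. Fluoride is a weak-field ligand for a first-row metal, so the complex is high-spin. The t₂g³e_g¹ (high-spin) configuration has an unevenly filled e_g set; the Jahn–Teller theorem predicts a tetragonal distortion (typically axial elongation) to lift the degeneracy.
[ReI2(py)4]^+: Each iodide is −1; pyridine is neutral; balancing the +1 overall charge requires Re(III). Re sits in group 7, so the d-electron count is 7 − 3 = 4. A 5d ion has a large Δₒ and is invariably low-spin. The d⁴ configuration leaves the e_g set evenly filled (or empty) — no strong Jahn–Teller driving force.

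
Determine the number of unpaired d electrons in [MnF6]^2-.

3

Ligand charges: each fluoride is −1. With an overall charge of −2 the manganese centre must be in the +4 oxidation state.
Group 7 minus oxidation state 4 gives a d³ configuration.
In an octahedral field the d³ configuration is t₂g³e_g⁰ (only one arrangement possible), giving 3 unpaired electrons.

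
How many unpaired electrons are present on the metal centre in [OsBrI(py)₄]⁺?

1

Ligand charges: each bromide is −1; each iodide is −1; pyridine is neutral. With an overall charge of +1 the osmium centre must be in the +3 oxidation state.
Os sits in group 8, so the d-electron count is 8 − 3 = 5.
The spin state decides the count: a 5d ion has a large Δₒ and is invariably low-spin.
An octahedral low-spin d⁵ ion is t₂g⁵e_g⁰, giving 1 unpaired electron.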